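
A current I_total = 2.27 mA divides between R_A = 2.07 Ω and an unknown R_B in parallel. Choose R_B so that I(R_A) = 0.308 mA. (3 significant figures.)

R_B ≈ 0.325 Ω

The fraction through R_A equals R_B/(R_A+R_B).
0.308/2.27 = R_B/(R_A + R_B) → R_B = R_A · (0.1357)/(1 − 0.1357) = 2.07 × 0.1570 = 0.3250 Ω.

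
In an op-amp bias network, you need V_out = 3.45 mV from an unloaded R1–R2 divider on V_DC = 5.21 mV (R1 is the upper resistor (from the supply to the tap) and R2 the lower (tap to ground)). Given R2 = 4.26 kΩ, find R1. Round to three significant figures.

Required fraction k = V_out/V_DC = 0.6622.
R1 = R2·(1/k − 1) = 4.26 × 0.5101 = 2.173 kΩ.

R1 ≈ 2.17 kΩ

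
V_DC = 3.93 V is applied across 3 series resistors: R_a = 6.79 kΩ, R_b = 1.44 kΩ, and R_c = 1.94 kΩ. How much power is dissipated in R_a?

Series current I = V_DC/ΣR = 3.93/10.17 = 0.3864 mA.
V(R_a) = I·R = 2.624 V; P = V·I = 2.624 × 0.3864 = 1.014 mW.

P ≈ 1.01 mW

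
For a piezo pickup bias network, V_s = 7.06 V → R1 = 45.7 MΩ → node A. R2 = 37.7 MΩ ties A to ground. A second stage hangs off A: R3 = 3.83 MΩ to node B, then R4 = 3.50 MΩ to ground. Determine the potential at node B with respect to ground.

V_B ≈ 0.399 V

Looking into the second stage from A: R3 + R4 = 7.330 MΩ appears in parallel with R2.
Effective lower resistance at A: R2 ‖ 7.330 = 6.137 MΩ.
First divider: V_A = V_s · 6.137/(45.7 + 6.137) = 0.8358 V.
Then the unloaded second divider: V_B = V_A × R4/(R3+R4) = 0.8358 × 0.4775 = 0.3991 V.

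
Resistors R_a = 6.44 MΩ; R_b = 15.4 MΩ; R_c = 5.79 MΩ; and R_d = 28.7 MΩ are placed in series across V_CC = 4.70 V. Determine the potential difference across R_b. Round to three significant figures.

ΣR = 6.44 + 15.4 + 5.79 + 28.7 = 56.33 MΩ.
V = V_CC · R/ΣR = 4.70 × 0.2734 = 1.285 V.

V ≈ 1.28 V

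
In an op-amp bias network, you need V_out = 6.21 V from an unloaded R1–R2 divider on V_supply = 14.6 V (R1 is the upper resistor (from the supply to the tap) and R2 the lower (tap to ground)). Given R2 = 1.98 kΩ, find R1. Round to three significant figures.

V_out/V_supply = R2/(R1+R2) = 0.4253.
R1 = R2·(1/k − 1) = 1.98 × 1.351 = 2.675 kΩ.

R1 ≈ 2.68 kΩ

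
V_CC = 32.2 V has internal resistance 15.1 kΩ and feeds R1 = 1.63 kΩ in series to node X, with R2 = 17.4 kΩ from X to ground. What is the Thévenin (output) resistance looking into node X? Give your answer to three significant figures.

R1' = 15.1 + 1.63 = 16.73 kΩ (source resistance + R1).
With V_CC suppressed (replaced by a short), R_th = R1' ‖ R2 = (16.73 × 17.4)/(16.73 + 17.4) = 8.529 kΩ.

R_th ≈ 8.53 kΩ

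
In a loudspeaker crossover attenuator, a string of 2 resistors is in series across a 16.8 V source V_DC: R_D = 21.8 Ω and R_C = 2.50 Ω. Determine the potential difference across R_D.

ΣR = 21.8 + 2.50 = 24.30 Ω.
By the voltage-divider rule, V = 16.8 × 21.80/24.30 = 15.07 V.

V ≈ 15.1 V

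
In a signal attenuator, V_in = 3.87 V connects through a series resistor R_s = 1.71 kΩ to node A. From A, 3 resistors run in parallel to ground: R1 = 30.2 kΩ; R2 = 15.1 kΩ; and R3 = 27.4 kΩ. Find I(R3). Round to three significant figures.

Equivalent of the parallel group: R_p = 7.362 kΩ.
V_A by voltage divider: V_A = 3.87 × 7.362/(1.71 + 7.362) = 3.141 V.
Branch current I = V_A/R3 = 3.141/27.4 = 0.1146 mA.

I ≈ 0.115 mA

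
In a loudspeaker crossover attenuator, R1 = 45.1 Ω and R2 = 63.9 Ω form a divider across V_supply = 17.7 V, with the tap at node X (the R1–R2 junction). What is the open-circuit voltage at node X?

V_th ≈ 10.4 V

Open-circuit (no load on X): V_th = V_supply · R2/(R1 + R2) = 17.7 × 63.9/(45.10 + 63.9) = 10.38 V.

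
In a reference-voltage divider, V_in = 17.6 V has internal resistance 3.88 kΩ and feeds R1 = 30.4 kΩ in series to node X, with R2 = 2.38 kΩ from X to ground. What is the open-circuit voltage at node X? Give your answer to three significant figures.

R1' = 3.88 + 30.4 = 34.28 kΩ (source resistance + R1).
V_th is the unloaded tap voltage: V_in · R2/(R1'+R2) = 17.6 × 0.06492 = 1.143 V.

V_th ≈ 1.14 V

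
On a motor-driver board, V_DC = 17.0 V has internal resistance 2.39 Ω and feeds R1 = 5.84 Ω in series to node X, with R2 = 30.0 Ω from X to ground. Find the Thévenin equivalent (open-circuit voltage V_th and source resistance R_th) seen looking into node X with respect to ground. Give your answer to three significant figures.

R1' = 2.39 + 5.84 = 8.230 Ω (source resistance + R1).
Open-circuit (no load on X): V_th = V_DC · R2/(R1' + R2) = 17.0 × 30.0/(8.230 + 30.0) = 13.34 V.
Zeroing V_DC shorts the top of R1' to ground, so R_th = R1' ‖ R2 = 6.458 Ω.

V_th ≈ 13.3 V, R_th ≈ 6.46 Ω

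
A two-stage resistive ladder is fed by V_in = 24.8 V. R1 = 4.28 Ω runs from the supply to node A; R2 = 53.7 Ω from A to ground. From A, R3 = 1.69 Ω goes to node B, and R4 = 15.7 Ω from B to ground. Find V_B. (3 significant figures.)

The second stage (R3 + R4 = 17.39 Ω) loads node A in parallel with R2.
Effective lower resistance at A: R2 ‖ 17.39 = 13.14 Ω.
So V_A = 24.8 × 0.7542 = 18.71 V.
V_B = V_A × 0.9028 = 16.89 V.

V_B ≈ 16.9 V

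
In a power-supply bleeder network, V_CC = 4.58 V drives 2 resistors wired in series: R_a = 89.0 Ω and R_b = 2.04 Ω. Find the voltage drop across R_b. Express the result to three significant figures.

Series total: ΣR = 89.0 + 2.04 = 91.04 Ω.
V = V_CC · R/ΣR = 4.58 × 0.02241 = 0.1026 V.

V ≈ 0.103 V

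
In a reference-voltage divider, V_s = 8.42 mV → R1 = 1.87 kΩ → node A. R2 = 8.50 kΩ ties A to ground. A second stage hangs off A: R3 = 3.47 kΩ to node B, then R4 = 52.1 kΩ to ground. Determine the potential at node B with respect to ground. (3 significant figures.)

V_B ≈ 6.30 mV

Node A sees R2 in parallel with the series input of stage 2, R3 + R4 = 55.57 kΩ.
R2 ‖ (R3+R4) = 7.372 kΩ.
V_A = 8.42 × 7.372/(1.87 + 7.372) = 6.716 mV.
Then the unloaded second divider: V_B = V_A × R4/(R3+R4) = 6.716 × 0.9376 = 6.297 mV.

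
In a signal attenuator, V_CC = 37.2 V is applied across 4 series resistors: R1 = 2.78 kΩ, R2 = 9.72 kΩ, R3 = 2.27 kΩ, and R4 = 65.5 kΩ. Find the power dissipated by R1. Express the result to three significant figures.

P ≈ 0.597 mW

ΣR = 80.27 kΩ → I = 37.2/80.27 = 0.4634 mA.
P = I²R = 0.2148 × 2.78 = 0.5971 mW.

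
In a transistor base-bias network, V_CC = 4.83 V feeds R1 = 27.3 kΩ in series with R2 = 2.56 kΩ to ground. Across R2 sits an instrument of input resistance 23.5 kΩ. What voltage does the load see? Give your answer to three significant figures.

V_out ≈ 0.377 V

The load sits in parallel with R2, giving an effective lower resistance R2' = R2·R_L/(R2+R_L) = 2.309 kΩ.
Voltage divider with the loaded lower leg: V_out = 4.83 × 2.309/(27.3 + 2.309) = 4.83 × 0.07797 = 0.3766 V.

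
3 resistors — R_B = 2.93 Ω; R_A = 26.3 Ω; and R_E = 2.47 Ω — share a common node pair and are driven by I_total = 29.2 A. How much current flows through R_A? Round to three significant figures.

I ≈ 1.42 A

Total conductance ΣG = 1/2.93 + 1/26.3 + 1/2.47 = 0.7842 (units of 1/Ω).
Current divider: I(R_A) = I_total · G_k/ΣG = 29.2 × (0.03802/0.7842) = 29.2 × 0.04849 = 1.416 A.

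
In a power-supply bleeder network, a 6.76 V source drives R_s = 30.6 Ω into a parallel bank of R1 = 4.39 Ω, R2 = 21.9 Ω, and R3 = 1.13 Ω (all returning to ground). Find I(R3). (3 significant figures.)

I ≈ 0.164 A

Combine the parallel branches: R_p = (1/4.39 + 1/21.9 + 1/1.13)⁻¹ = 0.8633 Ω.
Node voltage V_A = V_DC · R_p/(R_s + R_p) = 6.76 × 0.02744 = 0.1855 V.
Branch current I = V_A/R3 = 0.1855/1.13 = 0.1641 A.
(Equivalently: I_total = 0.2149 A, then current-divider fraction G_k/ΣG = 0.7639.)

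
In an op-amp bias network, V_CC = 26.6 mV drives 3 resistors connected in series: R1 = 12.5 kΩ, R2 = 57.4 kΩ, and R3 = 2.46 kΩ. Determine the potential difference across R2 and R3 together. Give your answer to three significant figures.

Total series resistance ΣR = 12.5 + 57.4 + 2.46 = 72.36 kΩ.
R_{R2..R3} = 57.4 + 2.46 = 59.86 kΩ.
By the voltage-divider rule, V = 26.6 × 59.86/72.36 = 22.00 mV.

V ≈ 22.0 mV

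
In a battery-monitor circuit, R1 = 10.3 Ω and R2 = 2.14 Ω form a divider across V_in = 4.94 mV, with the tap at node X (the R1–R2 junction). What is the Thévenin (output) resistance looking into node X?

R_th ≈ 1.77 Ω

Looking into X with the source shorted: R_th = R1·R2/(R1+R2) = 10.30 × 2.14/12.44 = 1.772 Ω.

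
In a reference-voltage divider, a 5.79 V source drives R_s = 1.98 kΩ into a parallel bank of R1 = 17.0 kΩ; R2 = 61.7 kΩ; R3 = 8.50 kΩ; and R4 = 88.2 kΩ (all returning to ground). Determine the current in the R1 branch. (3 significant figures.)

Parallel bank: R_p = 1/(1/17.0 + 1/61.7 + 1/8.50 + 1/88.2) = 4.902 kΩ.
V_A by voltage divider: V_A = 5.79 × 4.902/(1.98 + 4.902) = 4.124 V.
I(R1) = V_A / R1 = 4.124/17.0 = 0.2426 mA.

I ≈ 0.243 mA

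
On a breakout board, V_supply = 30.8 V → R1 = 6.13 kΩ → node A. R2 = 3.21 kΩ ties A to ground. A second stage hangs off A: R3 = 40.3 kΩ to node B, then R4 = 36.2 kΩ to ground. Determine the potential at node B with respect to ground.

V_B ≈ 4.87 V

The second stage (R3 + R4 = 76.50 kΩ) loads node A in parallel with R2.
Effective lower resistance at A: R2 ‖ 76.50 = 3.081 kΩ.
First divider: V_A = V_supply · 3.081/(6.13 + 3.081) = 10.30 V.
Then the unloaded second divider: V_B = V_A × R4/(R3+R4) = 10.30 × 0.4732 = 4.875 V.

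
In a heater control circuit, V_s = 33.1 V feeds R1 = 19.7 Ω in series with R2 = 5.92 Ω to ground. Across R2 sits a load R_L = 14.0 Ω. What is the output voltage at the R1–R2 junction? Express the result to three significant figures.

V_out ≈ 5.77 V

R2 ‖ R_L = (5.92 × 14.0)/(5.92 + 14.0) = 4.161 Ω.
Now apply the divider: V_out = 33.1 × 0.1744 = 5.772 V.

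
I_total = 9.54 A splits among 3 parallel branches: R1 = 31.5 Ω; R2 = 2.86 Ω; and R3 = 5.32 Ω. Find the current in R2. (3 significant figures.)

ΣG = 1/31.5 + 1/2.86 + 1/5.32 = 0.5694.
R2 takes the fraction G_k/ΣG = 0.3497/0.5694 = 0.6141, so I = 9.54 × 0.6141 = 5.859 A.

I ≈ 5.86 A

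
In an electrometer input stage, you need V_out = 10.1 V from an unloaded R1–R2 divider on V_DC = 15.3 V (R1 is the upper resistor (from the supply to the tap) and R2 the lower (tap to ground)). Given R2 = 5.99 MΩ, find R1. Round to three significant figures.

The divider ratio is R2/(R1+R2) = 10.1/15.3 = 0.6601.
Rearranging, R1 = R2·(1−k)/k = 5.99 × 0.5149 = 3.084 MΩ.

R1 ≈ 3.08 MΩ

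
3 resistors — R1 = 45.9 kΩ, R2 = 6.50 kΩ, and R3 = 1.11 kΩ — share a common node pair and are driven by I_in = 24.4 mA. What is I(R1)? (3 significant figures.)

I ≈ 0.494 mA

Total conductance ΣG = 1/45.9 + 1/6.50 + 1/1.11 = 1.077 (units of 1/kΩ).
By the current-divider rule, I = I_in · G_k/ΣG = 24.4 × 0.02024 = 0.4938 mA.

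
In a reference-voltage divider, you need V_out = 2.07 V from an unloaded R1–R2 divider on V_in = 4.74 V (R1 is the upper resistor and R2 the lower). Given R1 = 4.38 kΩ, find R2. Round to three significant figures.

R2 ≈ 3.40 kΩ

The divider ratio is R2/(R1+R2) = 2.07/4.74 = 0.4367.
So R2 = R1 · V_out/(V_in − V_out) = 4.38 × 2.07/(4.74 − 2.07) = 4.38 × 0.7753 = 3.396 kΩ.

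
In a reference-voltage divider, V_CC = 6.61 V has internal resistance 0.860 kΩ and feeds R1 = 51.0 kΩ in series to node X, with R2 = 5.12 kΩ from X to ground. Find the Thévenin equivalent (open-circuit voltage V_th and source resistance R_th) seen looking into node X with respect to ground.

R1' = 0.860 + 51.0 = 51.86 kΩ (source resistance + R1).
Open-circuit (no load on X): V_th = V_CC · R2/(R1' + R2) = 6.61 × 5.12/(51.86 + 5.12) = 0.5939 V.
Looking into X with the source shorted: R_th = R1'·R2/(R1'+R2) = 51.86 × 5.12/56.98 = 4.660 kΩ.

V_th ≈ 0.594 V, R_th ≈ 4.66 kΩ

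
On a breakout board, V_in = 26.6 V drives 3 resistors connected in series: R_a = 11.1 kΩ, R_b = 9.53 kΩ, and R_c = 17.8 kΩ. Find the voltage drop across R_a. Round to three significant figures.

V ≈ 7.68 V

Series total: ΣR = 11.1 + 9.53 + 17.8 = 38.43 kΩ.
Voltage divider: V = V_in · (11.10 / 38.43) = 26.6 × 0.2888 = 7.683 V.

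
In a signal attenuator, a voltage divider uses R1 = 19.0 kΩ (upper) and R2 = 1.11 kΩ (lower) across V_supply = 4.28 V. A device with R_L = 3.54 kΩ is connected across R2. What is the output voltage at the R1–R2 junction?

First combine the lower leg with the load: R2 ‖ R_L = 0.8450 kΩ.
Then V_out = V_supply · R2'/(R1 + R2') = 4.28 × 0.8450/19.85 = 0.1822 V.

V_out ≈ 0.182 V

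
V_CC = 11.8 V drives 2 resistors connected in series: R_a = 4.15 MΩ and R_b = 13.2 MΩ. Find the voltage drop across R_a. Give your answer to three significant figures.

V ≈ 2.82 V

Series total: ΣR = 4.15 + 13.2 = 17.35 MΩ.
V = V_CC · R/ΣR = 11.8 × 0.2392 = 2.822 V.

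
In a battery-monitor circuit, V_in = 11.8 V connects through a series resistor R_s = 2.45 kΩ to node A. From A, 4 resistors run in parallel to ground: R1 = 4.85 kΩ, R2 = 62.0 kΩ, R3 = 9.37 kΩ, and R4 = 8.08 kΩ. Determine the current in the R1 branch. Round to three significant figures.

I ≈ 1.15 mA

Parallel bank: R_p = 1/(1/4.85 + 1/62.0 + 1/9.37 + 1/8.08) = 2.208 kΩ.
Node voltage V_A = V_in · R_p/(R_s + R_p) = 11.8 × 0.4741 = 5.594 V.
Branch current I = V_A/R1 = 5.594/4.85 = 1.153 mA.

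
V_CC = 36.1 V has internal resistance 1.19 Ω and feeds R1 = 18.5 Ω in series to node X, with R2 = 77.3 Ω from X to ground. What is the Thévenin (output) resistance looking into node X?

R1' = 1.19 + 18.5 = 19.69 Ω (source resistance + R1).
Zeroing V_CC shorts the top of R1' to ground, so R_th = R1' ‖ R2 = 15.69 Ω.

R_th ≈ 15.7 Ω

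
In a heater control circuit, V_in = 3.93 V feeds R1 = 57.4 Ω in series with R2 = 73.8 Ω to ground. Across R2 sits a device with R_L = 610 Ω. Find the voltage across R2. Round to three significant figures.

R2 ‖ R_L = (73.8 × 610)/(73.8 + 610) = 65.84 Ω.
Voltage divider with the loaded lower leg: V_out = 3.93 × 65.84/(57.4 + 65.84) = 3.93 × 0.5342 = 2.099 V.

V_out ≈ 2.10 V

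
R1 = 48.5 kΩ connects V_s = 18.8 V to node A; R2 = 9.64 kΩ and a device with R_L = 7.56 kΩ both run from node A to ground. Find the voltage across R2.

R2 ‖ R_L = (9.64 × 7.56)/(9.64 + 7.56) = 4.237 kΩ.
Then V_out = V_s · R2'/(R1 + R2') = 18.8 × 4.237/52.74 = 1.510 V.
(Unloaded it would be 3.12 V; the load pulls it down.)

V_out ≈ 1.51 V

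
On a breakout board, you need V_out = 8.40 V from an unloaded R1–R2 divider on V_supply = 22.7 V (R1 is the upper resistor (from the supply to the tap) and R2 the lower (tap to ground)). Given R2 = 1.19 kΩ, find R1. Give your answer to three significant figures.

R1 ≈ 2.03 kΩ

V_out/V_supply = R2/(R1+R2) = 0.3700.
Rearranging, R1 = R2·(1−k)/k = 1.19 × 1.702 = 2.026 kΩ.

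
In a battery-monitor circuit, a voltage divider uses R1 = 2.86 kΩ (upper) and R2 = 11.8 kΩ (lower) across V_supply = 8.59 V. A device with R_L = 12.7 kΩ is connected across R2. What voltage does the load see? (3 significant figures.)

The load sits in parallel with R2, giving an effective lower resistance R2' = R2·R_L/(R2+R_L) = 6.117 kΩ.
Voltage divider with the loaded lower leg: V_out = 8.59 × 6.117/(2.86 + 6.117) = 8.59 × 0.6814 = 5.853 V.

V_out ≈ 5.85 V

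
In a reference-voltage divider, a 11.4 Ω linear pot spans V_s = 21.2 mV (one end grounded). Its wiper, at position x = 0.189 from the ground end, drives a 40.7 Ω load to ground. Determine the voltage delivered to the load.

V_out ≈ 3.84 mV

Lower segment x·R_p = 2.155 Ω; upper segment (1−x)·R_p = 9.245 Ω.
Lower segment in parallel with the load: 2.155 ‖ 40.7 = 2.046 Ω.
Then V_out = V_s · 2.046/(9.245 + 2.046) = 3.842 mV.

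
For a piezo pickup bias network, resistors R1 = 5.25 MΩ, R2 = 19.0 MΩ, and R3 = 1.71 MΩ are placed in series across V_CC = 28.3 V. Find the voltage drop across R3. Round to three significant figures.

V ≈ 1.86 V

Series total: ΣR = 5.25 + 19.0 + 1.71 = 25.96 MΩ.
Voltage divider: V = V_CC · (1.710 / 25.96) = 28.3 × 0.06587 = 1.864 V.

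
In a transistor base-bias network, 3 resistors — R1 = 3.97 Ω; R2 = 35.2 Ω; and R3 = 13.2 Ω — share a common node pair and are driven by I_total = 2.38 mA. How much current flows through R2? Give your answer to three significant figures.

ΣG = 1/3.97 + 1/35.2 + 1/13.2 = 0.3561.
By the current-divider rule, I = I_total · G_k/ΣG = 2.38 × 0.07979 = 0.1899 mA.

I ≈ 0.190 mA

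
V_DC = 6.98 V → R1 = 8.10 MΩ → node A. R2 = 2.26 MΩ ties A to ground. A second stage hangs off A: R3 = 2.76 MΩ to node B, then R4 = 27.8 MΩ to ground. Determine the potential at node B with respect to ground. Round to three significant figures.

Node A sees R2 in parallel with the series input of stage 2, R3 + R4 = 30.56 MΩ.
Effective lower resistance at A: R2 ‖ 30.56 = 2.104 MΩ.
So V_A = 6.98 × 0.2062 = 1.439 V.
V_B = V_A × 0.9097 = 1.309 V.

V_B ≈ 1.31 V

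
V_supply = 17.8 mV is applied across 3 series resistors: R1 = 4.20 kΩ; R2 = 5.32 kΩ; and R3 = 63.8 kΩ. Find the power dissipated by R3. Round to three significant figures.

Series current I = V_supply/ΣR = 17.8/73.32 = 0.2428 µA.
P = I²R = 0.05894 × 63.8 = 3.760 nW.

P ≈ 3.76 nW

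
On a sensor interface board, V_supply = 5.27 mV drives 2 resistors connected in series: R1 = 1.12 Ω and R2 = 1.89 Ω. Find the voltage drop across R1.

Total series resistance ΣR = 1.12 + 1.89 = 3.010 Ω.
Voltage divider: V = V_supply · (1.120 / 3.010) = 5.27 × 0.3721 = 1.961 mV.

V ≈ 1.96 mV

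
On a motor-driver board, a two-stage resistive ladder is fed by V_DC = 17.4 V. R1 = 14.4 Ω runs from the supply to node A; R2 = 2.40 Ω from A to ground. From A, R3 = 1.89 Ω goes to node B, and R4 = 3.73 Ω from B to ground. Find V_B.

The second stage (R3 + R4 = 5.620 Ω) loads node A in parallel with R2.
R2 ‖ (R3+R4) = 1.682 Ω.
First divider: V_A = V_DC · 1.682/(14.4 + 1.682) = 1.820 V.
Stage 2 is unloaded, so V_B = V_A · R4/(R3+R4) = 1.820 × 3.73/5.620 = 1.208 V.

V_B ≈ 1.21 V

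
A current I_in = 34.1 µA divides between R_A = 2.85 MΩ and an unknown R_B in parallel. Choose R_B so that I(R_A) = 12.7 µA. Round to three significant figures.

R_B ≈ 1.69 MΩ

The fraction through R_A equals R_B/(R_A+R_B).
With f = 0.3724, R_B = R_A · f/(1−f) = 2.85 × 0.5935 = 1.691 MΩ.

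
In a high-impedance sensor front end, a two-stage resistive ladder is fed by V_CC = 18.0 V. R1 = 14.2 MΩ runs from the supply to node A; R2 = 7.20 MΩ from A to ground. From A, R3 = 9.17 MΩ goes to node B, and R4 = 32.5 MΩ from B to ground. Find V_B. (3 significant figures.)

Node A sees R2 in parallel with the series input of stage 2, R3 + R4 = 41.67 MΩ.
R2 ‖ (R3+R4) = 6.139 MΩ.
First divider: V_A = V_CC · 6.139/(14.2 + 6.139) = 5.433 V.
Then the unloaded second divider: V_B = V_A × R4/(R3+R4) = 5.433 × 0.7799 = 4.238 V.

V_B ≈ 4.24 V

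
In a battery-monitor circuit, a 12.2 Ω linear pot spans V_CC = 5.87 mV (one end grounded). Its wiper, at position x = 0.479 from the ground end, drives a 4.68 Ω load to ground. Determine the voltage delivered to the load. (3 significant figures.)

The pot divides into 6.356 Ω above the wiper and 5.844 Ω below.
R_L loads the lower segment: effective lower R = 2.599 Ω.
Loaded-divider output: V_out = 5.87 × 0.2902 = 1.704 mV.
(Unloaded: V_out = x·V_CC = 2.81 mV.)

V_out ≈ 1.70 mV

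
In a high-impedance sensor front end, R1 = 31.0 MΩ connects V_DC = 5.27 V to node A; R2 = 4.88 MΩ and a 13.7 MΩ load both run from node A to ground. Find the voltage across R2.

First combine the lower leg with the load: R2 ‖ R_L = 3.598 MΩ.
Then V_out = V_DC · R2'/(R1 + R2') = 5.27 × 3.598/34.60 = 0.5481 V.

V_out ≈ 0.548 V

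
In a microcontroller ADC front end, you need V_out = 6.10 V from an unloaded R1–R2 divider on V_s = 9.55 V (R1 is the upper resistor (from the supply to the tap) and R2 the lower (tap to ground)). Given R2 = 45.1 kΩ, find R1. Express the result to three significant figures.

V_out/V_s = R2/(R1+R2) = 0.6387.
R1 = R2·(1/k − 1) = 45.1 × 0.5656 = 25.51 kΩ.

R1 ≈ 25.5 kΩ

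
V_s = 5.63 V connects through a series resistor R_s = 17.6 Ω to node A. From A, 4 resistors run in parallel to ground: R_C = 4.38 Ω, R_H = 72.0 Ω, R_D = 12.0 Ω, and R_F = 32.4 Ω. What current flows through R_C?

Combine the parallel branches: R_p = (1/4.38 + 1/72.0 + 1/12.0 + 1/32.4)⁻¹ = 2.806 Ω.
V_A = 5.63 × 2.806/20.41 = 0.7741 V.
I(R_C) = V_A / R_C = 0.7741/4.38 = 0.1767 A.
(Check via current divider: I_total = 0.2759 A; share G_k/ΣG = 0.6406 → same result.)

I ≈ 0.177 A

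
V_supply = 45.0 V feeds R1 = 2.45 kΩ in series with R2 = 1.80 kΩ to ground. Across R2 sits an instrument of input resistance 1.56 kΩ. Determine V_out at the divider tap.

V_out ≈ 11.4 V

The load sits in parallel with R2, giving an effective lower resistance R2' = R2·R_L/(R2+R_L) = 0.8357 kΩ.
Voltage divider with the loaded lower leg: V_out = 45.0 × 0.8357/(2.45 + 0.8357) = 45.0 × 0.2543 = 11.45 V.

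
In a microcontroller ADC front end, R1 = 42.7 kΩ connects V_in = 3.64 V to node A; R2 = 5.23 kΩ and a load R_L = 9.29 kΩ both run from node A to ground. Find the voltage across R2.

V_out ≈ 0.265 V

First combine the lower leg with the load: R2 ‖ R_L = 3.346 kΩ.
Now apply the divider: V_out = 3.64 × 0.07267 = 0.2645 V.
(Unloaded it would be 0.397 V; the load pulls it down.)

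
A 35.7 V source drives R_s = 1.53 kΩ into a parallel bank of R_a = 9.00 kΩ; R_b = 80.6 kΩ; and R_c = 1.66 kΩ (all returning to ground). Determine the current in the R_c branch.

I ≈ 10.2 mA

Parallel bank: R_p = 1/(1/9.00 + 1/80.6 + 1/1.66) = 1.378 kΩ.
V_A = 35.7 × 1.378/2.908 = 16.91 V.
I(R_c) = V_A / R_c = 16.91/1.66 = 10.19 mA.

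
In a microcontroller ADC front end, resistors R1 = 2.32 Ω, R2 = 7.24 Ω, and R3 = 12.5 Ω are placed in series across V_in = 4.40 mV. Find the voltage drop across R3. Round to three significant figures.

Total series resistance ΣR = 2.32 + 7.24 + 12.5 = 22.06 Ω.
V = V_in · R/ΣR = 4.40 × 0.5666 = 2.493 mV.

V ≈ 2.49 mV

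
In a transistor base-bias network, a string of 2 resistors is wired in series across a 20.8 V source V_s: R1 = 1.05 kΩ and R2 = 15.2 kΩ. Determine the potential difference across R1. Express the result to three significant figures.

Series total: ΣR = 1.05 + 15.2 = 16.25 kΩ.
Voltage divider: V = V_s · (1.050 / 16.25) = 20.8 × 0.06462 = 1.344 V.

V ≈ 1.34 V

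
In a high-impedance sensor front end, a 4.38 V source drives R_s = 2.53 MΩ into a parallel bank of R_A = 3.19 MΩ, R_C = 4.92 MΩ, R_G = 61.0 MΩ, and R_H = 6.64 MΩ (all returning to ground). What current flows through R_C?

I ≈ 0.326 µA

Combine the parallel branches: R_p = (1/3.19 + 1/4.92 + 1/61.0 + 1/6.64)⁻¹ = 1.463 MΩ.
V_A by voltage divider: V_A = 4.38 × 1.463/(2.53 + 1.463) = 1.604 V.
Branch current I = V_A/R_C = 1.604/4.92 = 0.3261 µA.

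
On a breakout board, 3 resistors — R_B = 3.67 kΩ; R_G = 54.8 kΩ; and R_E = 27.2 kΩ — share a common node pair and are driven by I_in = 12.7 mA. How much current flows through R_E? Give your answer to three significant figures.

Conductances: ΣG = 1/3.67 + 1/54.8 + 1/27.2 = 0.3275 (1/kΩ).
Current divider: I(R_E) = I_in · G_k/ΣG = 12.7 × (0.03676/0.3275) = 12.7 × 0.1123 = 1.426 mA.

I ≈ 1.43 mA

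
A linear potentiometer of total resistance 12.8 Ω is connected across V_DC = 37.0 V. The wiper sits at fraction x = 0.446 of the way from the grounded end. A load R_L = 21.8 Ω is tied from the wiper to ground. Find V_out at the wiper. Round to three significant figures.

The pot divides into 7.091 Ω above the wiper and 5.709 Ω below.
R_L loads the lower segment: effective lower R = 4.524 Ω.
V_out = 37.0 × 4.524/(7.091 + 4.524) = 14.41 V.

V_out ≈ 14.4 V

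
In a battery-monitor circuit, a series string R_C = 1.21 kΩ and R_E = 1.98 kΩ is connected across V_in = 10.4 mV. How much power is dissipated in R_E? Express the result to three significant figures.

ΣR = 3.190 kΩ → I = 10.4/3.190 = 3.260 µA.
P = I²R = 10.63 × 1.98 = 21.05 nW.

P ≈ 21.0 nW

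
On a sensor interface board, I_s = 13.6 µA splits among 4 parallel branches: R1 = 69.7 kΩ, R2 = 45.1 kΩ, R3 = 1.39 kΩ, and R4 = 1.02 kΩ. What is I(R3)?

I ≈ 5.63 µA

Conductances: ΣG = 1/69.7 + 1/45.1 + 1/1.39 + 1/1.02 = 1.736 (1/kΩ).
Current divider: I(R3) = I_s · G_k/ΣG = 13.6 × (0.7194/1.736) = 13.6 × 0.4143 = 5.635 µA.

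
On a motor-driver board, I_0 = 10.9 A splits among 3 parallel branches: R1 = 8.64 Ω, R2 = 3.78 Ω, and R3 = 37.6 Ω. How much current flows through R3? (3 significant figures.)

I ≈ 0.712 A

Total conductance ΣG = 1/8.64 + 1/3.78 + 1/37.6 = 0.4069 (units of 1/Ω).
R3 takes the fraction G_k/ΣG = 0.02660/0.4069 = 0.06536, so I = 10.9 × 0.06536 = 0.7125 A.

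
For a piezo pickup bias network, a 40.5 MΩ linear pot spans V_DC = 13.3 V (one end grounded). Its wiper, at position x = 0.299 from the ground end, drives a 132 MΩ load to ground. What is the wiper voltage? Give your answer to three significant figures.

V_out ≈ 3.74 V

Lower segment x·R_p = 12.11 MΩ; upper segment (1−x)·R_p = 28.39 MΩ.
R_L loads the lower segment: effective lower R = 11.09 MΩ.
Then V_out = V_DC · 11.09/(28.39 + 11.09) = 3.736 V.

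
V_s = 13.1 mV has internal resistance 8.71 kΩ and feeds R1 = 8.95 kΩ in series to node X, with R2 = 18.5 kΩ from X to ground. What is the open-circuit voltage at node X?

R1' = 8.71 + 8.95 = 17.66 kΩ (source resistance + R1).
With X open, the divider is unloaded: V_th = 13.1 × 18.5/36.16 = 6.702 mV.

V_th ≈ 6.70 mV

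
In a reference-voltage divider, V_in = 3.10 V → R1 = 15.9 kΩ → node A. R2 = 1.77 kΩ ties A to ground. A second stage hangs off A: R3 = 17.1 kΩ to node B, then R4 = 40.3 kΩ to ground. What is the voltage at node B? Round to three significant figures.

V_B ≈ 0.212 V

Looking into the second stage from A: R3 + R4 = 57.40 kΩ appears in parallel with R2.
R2 ‖ (R3+R4) = 1.717 kΩ.
First divider: V_A = V_in · 1.717/(15.9 + 1.717) = 0.3021 V.
Stage 2 is unloaded, so V_B = V_A · R4/(R3+R4) = 0.3021 × 40.3/57.40 = 0.2121 V.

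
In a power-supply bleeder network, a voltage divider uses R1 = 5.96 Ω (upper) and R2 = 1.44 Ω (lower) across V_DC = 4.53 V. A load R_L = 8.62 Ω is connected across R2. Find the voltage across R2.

V_out ≈ 0.777 V

The load sits in parallel with R2, giving an effective lower resistance R2' = R2·R_L/(R2+R_L) = 1.234 Ω.
Then V_out = V_DC · R2'/(R1 + R2') = 4.53 × 1.234/7.194 = 0.7770 V.
(Unloaded it would be 0.882 V; the load pulls it down.)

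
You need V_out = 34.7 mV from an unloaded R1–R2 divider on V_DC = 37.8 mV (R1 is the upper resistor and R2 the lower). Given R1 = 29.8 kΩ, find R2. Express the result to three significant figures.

Required fraction k = V_out/V_DC = 0.9180.
So R2 = R1 · V_out/(V_DC − V_out) = 29.8 × 34.7/(37.8 − 34.7) = 29.8 × 11.19 = 333.6 kΩ.

R2 ≈ 334 kΩ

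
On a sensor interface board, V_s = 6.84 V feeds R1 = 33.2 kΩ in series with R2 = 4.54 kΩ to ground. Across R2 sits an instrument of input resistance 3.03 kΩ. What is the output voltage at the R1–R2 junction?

R2 ‖ R_L = (4.54 × 3.03)/(4.54 + 3.03) = 1.817 kΩ.
Now apply the divider: V_out = 6.84 × 0.05189 = 0.3550 V.
(Unloaded it would be 0.823 V; the load pulls it down.)

V_out ≈ 0.355 V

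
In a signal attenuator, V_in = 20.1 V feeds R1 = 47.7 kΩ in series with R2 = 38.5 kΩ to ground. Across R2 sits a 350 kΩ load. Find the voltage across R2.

R2 ‖ R_L = (38.5 × 350)/(38.5 + 350) = 34.68 kΩ.
Now apply the divider: V_out = 20.1 × 0.4210 = 8.462 V.
(Unloaded it would be 8.98 V; the load pulls it down.)

V_out ≈ 8.46 V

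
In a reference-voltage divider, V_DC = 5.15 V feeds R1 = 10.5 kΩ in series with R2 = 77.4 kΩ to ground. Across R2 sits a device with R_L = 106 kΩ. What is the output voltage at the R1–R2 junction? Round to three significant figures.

The load sits in parallel with R2, giving an effective lower resistance R2' = R2·R_L/(R2+R_L) = 44.74 kΩ.
Now apply the divider: V_out = 5.15 × 0.8099 = 4.171 V.
(Unloaded it would be 4.53 V; the load pulls it down.)

V_out ≈ 4.17 V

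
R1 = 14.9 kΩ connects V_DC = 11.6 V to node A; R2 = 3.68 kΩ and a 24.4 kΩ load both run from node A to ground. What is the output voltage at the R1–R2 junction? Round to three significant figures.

The load sits in parallel with R2, giving an effective lower resistance R2' = R2·R_L/(R2+R_L) = 3.198 kΩ.
Now apply the divider: V_out = 11.6 × 0.1767 = 2.050 V.
(Unloaded it would be 2.30 V; the load pulls it down.)

V_out ≈ 2.05 V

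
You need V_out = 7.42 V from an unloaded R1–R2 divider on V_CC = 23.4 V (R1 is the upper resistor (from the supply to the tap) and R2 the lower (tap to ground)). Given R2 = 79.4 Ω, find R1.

Required fraction k = V_out/V_CC = 0.3171.
R1 = R2·(1/k − 1) = 79.4 × 2.154 = 171.0 Ω.

R1 ≈ 171 Ω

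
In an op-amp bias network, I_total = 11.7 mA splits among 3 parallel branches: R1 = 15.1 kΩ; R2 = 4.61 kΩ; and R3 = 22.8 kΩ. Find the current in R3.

I ≈ 1.57 mA

ΣG = 1/15.1 + 1/4.61 + 1/22.8 = 0.3270.
Current divider: I(R3) = I_total · G_k/ΣG = 11.7 × (0.04386/0.3270) = 11.7 × 0.1341 = 1.569 mA.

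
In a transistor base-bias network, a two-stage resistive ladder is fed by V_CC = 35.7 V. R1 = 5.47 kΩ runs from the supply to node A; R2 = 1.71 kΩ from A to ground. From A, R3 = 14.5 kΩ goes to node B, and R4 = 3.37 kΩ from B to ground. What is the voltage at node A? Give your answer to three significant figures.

Node A sees R2 in parallel with the series input of stage 2, R3 + R4 = 17.87 kΩ.
Effective lower resistance at A: R2 ‖ 17.87 = 1.561 kΩ.
V_A = 35.7 × 1.561/(5.47 + 1.561) = 7.925 V.

V_A ≈ 7.92 V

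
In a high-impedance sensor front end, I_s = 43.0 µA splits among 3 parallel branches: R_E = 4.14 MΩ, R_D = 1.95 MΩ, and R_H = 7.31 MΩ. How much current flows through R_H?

ΣG = 1/4.14 + 1/1.95 + 1/7.31 = 0.8912.
R_H takes the fraction G_k/ΣG = 0.1368/0.8912 = 0.1535, so I = 43.0 × 0.1535 = 6.601 µA.

I ≈ 6.60 µA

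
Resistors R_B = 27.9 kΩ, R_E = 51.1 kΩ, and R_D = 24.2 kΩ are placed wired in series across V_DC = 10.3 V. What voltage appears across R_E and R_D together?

ΣR = 27.9 + 51.1 + 24.2 = 103.2 kΩ.
R_{R_E..R_D} = 51.1 + 24.2 = 75.30 kΩ.
Voltage divider: V = V_DC · (75.30 / 103.2) = 10.3 × 0.7297 = 7.515 V.

V ≈ 7.52 V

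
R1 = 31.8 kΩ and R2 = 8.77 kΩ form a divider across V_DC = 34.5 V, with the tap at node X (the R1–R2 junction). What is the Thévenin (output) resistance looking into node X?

R_th ≈ 6.87 kΩ

With V_DC suppressed (replaced by a short), R_th = R1 ‖ R2 = (31.80 × 8.77)/(31.80 + 8.77) = 6.874 kΩ.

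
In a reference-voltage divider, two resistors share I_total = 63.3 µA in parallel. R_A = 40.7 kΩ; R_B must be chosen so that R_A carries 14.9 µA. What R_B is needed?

Two-branch current divider: I_A = I_total · R_B/(R_A + R_B).
With f = 0.2354, R_B = R_A · f/(1−f) = 40.7 × 0.3079 = 12.53 kΩ.

R_B ≈ 12.5 kΩ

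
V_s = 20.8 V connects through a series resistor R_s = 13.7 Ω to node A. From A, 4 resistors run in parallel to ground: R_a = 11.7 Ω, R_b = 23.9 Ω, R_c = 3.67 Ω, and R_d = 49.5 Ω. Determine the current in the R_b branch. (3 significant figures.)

I ≈ 0.129 A

Parallel bank: R_p = 1/(1/11.7 + 1/23.9 + 1/3.67 + 1/49.5) = 2.381 Ω.
Node voltage V_A = V_s · R_p/(R_s + R_p) = 20.8 × 0.1481 = 3.080 V.
I(R_b) = V_A / R_b = 3.080/23.9 = 0.1289 A.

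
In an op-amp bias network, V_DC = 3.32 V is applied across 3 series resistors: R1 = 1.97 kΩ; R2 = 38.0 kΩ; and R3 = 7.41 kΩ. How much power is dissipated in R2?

P ≈ 0.187 mW

The common current is I = 3.32/47.38 = 0.07007 mA.
P = I²R = 0.004910 × 38.0 = 0.1866 mW.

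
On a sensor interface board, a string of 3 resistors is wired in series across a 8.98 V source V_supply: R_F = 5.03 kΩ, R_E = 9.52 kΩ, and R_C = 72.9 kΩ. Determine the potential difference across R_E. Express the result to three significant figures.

V ≈ 0.978 V

Total series resistance ΣR = 5.03 + 9.52 + 72.9 = 87.45 kΩ.
V = V_supply · R/ΣR = 8.98 × 0.1089 = 0.9776 V.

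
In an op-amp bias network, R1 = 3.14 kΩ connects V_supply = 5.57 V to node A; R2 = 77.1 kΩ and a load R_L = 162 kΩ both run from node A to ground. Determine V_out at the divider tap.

V_out ≈ 5.25 V

The load sits in parallel with R2, giving an effective lower resistance R2' = R2·R_L/(R2+R_L) = 52.24 kΩ.
Now apply the divider: V_out = 5.57 × 0.9433 = 5.254 V.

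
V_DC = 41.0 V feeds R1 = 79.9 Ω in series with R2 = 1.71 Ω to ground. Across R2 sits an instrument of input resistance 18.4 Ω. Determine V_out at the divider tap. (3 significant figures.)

V_out ≈ 0.787 V

First combine the lower leg with the load: R2 ‖ R_L = 1.565 Ω.
Voltage divider with the loaded lower leg: V_out = 41.0 × 1.565/(79.9 + 1.565) = 41.0 × 0.01921 = 0.7874 V.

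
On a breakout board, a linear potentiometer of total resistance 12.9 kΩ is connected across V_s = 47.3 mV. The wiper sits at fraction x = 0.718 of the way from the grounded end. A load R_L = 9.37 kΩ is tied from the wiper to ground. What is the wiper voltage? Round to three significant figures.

Lower segment x·R_p = 9.262 kΩ; upper segment (1−x)·R_p = 3.638 kΩ.
(x·R_p) ‖ R_L = 4.658 kΩ.
Loaded-divider output: V_out = 47.3 × 0.5615 = 26.56 mV.

V_out ≈ 26.6 mV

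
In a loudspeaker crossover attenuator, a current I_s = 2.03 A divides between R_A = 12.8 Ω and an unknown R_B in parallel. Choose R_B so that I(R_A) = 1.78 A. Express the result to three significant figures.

In a two-way split, I_A/I_s = R_B/(R_A + R_B).
With f = 0.8768, R_B = R_A · f/(1−f) = 12.8 × 7.120 = 91.14 Ω.

R_B ≈ 91.1 Ω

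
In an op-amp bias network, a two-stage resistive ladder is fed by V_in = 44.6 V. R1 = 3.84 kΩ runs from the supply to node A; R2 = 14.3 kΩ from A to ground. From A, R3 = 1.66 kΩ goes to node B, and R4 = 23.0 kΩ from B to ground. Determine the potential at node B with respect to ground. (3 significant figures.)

Looking into the second stage from A: R3 + R4 = 24.66 kΩ appears in parallel with R2.
Effective lower resistance at A: R2 ‖ 24.66 = 9.051 kΩ.
So V_A = 44.6 × 0.7021 = 31.31 V.
Stage 2 is unloaded, so V_B = V_A · R4/(R3+R4) = 31.31 × 23.0/24.66 = 29.21 V.

V_B ≈ 29.2 V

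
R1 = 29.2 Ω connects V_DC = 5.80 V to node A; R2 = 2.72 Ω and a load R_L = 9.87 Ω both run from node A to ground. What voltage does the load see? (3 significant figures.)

V_out ≈ 0.395 V

First combine the lower leg with the load: R2 ‖ R_L = 2.132 Ω.
Now apply the divider: V_out = 5.80 × 0.06806 = 0.3947 V.
(Unloaded it would be 0.494 V; the load pulls it down.)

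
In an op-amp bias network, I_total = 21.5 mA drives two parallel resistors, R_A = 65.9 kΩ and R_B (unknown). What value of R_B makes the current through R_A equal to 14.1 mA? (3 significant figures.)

R_B ≈ 126 kΩ

Two-branch current divider: I_A = I_total · R_B/(R_A + R_B).
With f = 0.6558, R_B = R_A · f/(1−f) = 65.9 × 1.905 = 125.6 kΩ.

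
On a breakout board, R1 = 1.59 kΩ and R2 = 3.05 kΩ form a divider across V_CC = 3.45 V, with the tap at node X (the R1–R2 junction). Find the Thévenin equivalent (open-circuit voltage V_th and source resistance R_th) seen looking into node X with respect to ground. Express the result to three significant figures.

Open-circuit (no load on X): V_th = V_CC · R2/(R1 + R2) = 3.45 × 3.05/(1.590 + 3.05) = 2.268 V.
Zeroing V_CC shorts the top of R1 to ground, so R_th = R1 ‖ R2 = 1.045 kΩ.

V_th ≈ 2.27 V, R_th ≈ 1.05 kΩ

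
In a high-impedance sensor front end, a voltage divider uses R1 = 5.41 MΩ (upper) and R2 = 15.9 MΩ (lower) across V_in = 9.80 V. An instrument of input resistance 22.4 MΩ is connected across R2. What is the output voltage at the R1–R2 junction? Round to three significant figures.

The load sits in parallel with R2, giving an effective lower resistance R2' = R2·R_L/(R2+R_L) = 9.299 MΩ.
Voltage divider with the loaded lower leg: V_out = 9.80 × 9.299/(5.41 + 9.299) = 9.80 × 0.6322 = 6.196 V.
(Unloaded it would be 7.31 V; the load pulls it down.)

V_out ≈ 6.20 V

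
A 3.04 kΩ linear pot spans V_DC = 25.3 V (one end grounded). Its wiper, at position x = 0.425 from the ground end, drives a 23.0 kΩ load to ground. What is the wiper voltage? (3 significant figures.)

V_out ≈ 10.4 V

The pot divides into 1.748 kΩ above the wiper and 1.292 kΩ below.
R_L loads the lower segment: effective lower R = 1.223 kΩ.
Loaded-divider output: V_out = 25.3 × 0.4117 = 10.42 V.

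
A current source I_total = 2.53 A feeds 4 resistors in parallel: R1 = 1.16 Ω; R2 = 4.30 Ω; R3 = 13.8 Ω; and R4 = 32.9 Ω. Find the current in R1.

Conductances: ΣG = 1/1.16 + 1/4.30 + 1/13.8 + 1/32.9 = 1.197 (1/Ω).
Current divider: I(R1) = I_total · G_k/ΣG = 2.53 × (0.8621/1.197) = 2.53 × 0.7199 = 1.821 A.

I ≈ 1.82 A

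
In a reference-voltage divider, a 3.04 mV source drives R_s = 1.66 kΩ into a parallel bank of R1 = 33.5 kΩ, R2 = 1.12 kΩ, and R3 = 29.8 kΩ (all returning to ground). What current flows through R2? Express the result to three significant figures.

Equivalent of the parallel group: R_p = 1.046 kΩ.
V_A by voltage divider: V_A = 3.04 × 1.046/(1.66 + 1.046) = 1.175 mV.
Branch current I = V_A/R2 = 1.175/1.12 = 1.049 µA.

I ≈ 1.05 µA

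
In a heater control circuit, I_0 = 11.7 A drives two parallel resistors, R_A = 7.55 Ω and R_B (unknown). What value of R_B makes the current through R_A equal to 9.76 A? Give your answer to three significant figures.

Two-branch current divider: I_A = I_0 · R_B/(R_A + R_B).
9.76/11.7 = R_B/(R_A + R_B) → R_B = R_A · (0.8342)/(1 − 0.8342) = 7.55 × 5.031 = 37.98 Ω.

R_B ≈ 38.0 Ω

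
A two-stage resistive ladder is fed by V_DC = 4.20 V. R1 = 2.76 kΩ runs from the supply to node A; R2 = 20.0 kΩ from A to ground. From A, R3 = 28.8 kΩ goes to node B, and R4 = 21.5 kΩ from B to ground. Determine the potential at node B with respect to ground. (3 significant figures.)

Looking into the second stage from A: R3 + R4 = 50.30 kΩ appears in parallel with R2.
R2 ‖ (R3+R4) = 14.31 kΩ.
First divider: V_A = V_DC · 14.31/(2.76 + 14.31) = 3.521 V.
Then the unloaded second divider: V_B = V_A × R4/(R3+R4) = 3.521 × 0.4274 = 1.505 V.

V_B ≈ 1.50 V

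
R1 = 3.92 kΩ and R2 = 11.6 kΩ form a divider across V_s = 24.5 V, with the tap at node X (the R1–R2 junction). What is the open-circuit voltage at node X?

V_th is the unloaded tap voltage: V_s · R2/(R1+R2) = 24.5 × 0.7474 = 18.31 V.

V_th ≈ 18.3 V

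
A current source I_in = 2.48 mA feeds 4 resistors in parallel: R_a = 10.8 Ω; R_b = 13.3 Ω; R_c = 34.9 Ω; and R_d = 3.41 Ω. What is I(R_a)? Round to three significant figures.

Total conductance ΣG = 1/10.8 + 1/13.3 + 1/34.9 + 1/3.41 = 0.4897 (units of 1/Ω).
By the current-divider rule, I = I_in · G_k/ΣG = 2.48 × 0.1891 = 0.4689 mA.

I ≈ 0.469 mA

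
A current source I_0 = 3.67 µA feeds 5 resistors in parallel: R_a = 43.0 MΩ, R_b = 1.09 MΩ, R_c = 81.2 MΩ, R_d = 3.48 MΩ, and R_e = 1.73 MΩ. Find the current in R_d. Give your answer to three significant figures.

Conductances: ΣG = 1/43.0 + 1/1.09 + 1/81.2 + 1/3.48 + 1/1.73 = 1.818 (1/MΩ).
R_d takes the fraction G_k/ΣG = 0.2874/1.818 = 0.1580, so I = 3.67 × 0.1580 = 0.5800 µA.

I ≈ 0.580 µA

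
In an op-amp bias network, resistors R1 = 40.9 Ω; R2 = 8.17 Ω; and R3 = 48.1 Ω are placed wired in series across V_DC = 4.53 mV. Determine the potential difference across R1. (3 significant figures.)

V ≈ 1.91 mV

Series total: ΣR = 40.9 + 8.17 + 48.1 = 97.17 Ω.
By the voltage-divider rule, V = 4.53 × 40.90/97.17 = 1.907 mV.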